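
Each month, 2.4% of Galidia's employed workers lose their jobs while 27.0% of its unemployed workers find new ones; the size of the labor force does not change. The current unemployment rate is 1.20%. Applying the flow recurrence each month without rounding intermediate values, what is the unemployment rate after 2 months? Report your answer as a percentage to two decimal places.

Unemployment rate after two months ≈ 4.69%.

With a fixed labor force, u_{t+1} = u_t + s·(1−u_t) − f·u_t = u_t·(1−s−f) + s.
Here 1−s−f = 0.706 and s = 0.024.
u_1 = 0.012000 × 0.706 + 0.024 = 0.032472.
u_2 = 0.032472 × 0.706 + 0.024 = 0.046925.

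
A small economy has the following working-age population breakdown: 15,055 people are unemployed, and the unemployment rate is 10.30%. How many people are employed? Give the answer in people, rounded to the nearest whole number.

About 131,110 are employed.

Labor force = U / u = 15,055 / 0.1030 ≈ 146,165.
Employed = labor force − unemployed = 146,165 − 15,055 = 131,110.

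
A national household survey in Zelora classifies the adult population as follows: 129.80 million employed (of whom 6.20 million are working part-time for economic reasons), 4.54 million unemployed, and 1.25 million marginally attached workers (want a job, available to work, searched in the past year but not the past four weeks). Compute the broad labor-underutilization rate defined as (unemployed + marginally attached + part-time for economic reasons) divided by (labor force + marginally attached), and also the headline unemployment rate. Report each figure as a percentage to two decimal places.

Labor force = 129.80 + 4.54 = 134.34 million.
Numerator = 4.54 + 1.25 + 6.20 = 11.99 million.
Denominator = 134.34 + 1.25 = 135.59 million.
Broad rate = 11.99 / 135.59 = 8.84%.
Headline unemployment rate = 4.54 / 134.34 = 3.38%.

Broad underutilization rate ≈ 8.84%; headline unemployment rate ≈ 3.38%.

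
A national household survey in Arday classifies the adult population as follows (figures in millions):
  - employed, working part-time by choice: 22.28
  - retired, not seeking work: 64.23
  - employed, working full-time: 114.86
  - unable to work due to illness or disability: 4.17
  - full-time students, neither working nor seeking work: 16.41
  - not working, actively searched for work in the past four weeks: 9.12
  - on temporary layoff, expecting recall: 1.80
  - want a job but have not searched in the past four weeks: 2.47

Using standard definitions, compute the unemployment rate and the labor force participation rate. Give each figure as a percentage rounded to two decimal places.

Employed = 22.28 + 114.86 = 137.14 million.
Unemployed = 9.12 + 1.80 = 10.92 million (jobless and actively searching, or on temporary layoff).
Labor force = 137.14 + 10.92 = 148.06 million.
Not in labor force = 64.23 + 4.17 + 16.41 + 2.47 = 87.28 million (those not working and not actively searching are outside the labor force — including those who want a job but have given up searching).
Civilian working-age population = 148.06 + 87.28 = 235.34 million.
Unemployment rate = 10.92 / 148.06 = 7.38%.
Labor force participation rate = 148.06 / 235.34 = 62.91%.

Unemployment rate ≈ 7.38%; labor force participation rate ≈ 62.91%.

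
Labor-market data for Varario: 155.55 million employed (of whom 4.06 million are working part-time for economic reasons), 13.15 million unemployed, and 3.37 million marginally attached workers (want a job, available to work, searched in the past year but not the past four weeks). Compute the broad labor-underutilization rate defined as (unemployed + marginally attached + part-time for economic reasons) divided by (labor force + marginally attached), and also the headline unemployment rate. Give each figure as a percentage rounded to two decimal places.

Labor force = 155.55 + 13.15 = 168.70 million.
Numerator = 13.15 + 3.37 + 4.06 = 20.58 million.
Denominator = 168.70 + 3.37 = 172.07 million.
Broad rate = 20.58 / 172.07 = 11.96%.
Headline unemployment rate = 13.15 / 168.70 = 7.79%.

Broad underutilization rate ≈ 11.96%; headline unemployment rate ≈ 7.79%.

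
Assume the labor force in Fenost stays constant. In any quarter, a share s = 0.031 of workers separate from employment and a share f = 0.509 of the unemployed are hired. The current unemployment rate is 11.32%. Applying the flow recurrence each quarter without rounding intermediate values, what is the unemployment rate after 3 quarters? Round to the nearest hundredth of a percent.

Unemployment rate after three quarters ≈ 6.28%.

With a fixed labor force, u_{t+1} = u_t + s·(1−u_t) − f·u_t = u_t·(1−s−f) + s.
Here 1−s−f = 0.460 and s = 0.031.
u_1 = 0.113200 × 0.460 + 0.031 = 0.083072.
u_2 = 0.083072 × 0.460 + 0.031 = 0.069213.
u_3 = 0.069213 × 0.460 + 0.031 = 0.062838.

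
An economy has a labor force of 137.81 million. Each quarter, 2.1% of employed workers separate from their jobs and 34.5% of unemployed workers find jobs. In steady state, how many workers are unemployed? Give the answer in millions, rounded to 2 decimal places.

About 7.91 million are unemployed in steady state.

Steady-state unemployment rate u* = s/(s+f) = 2.1/(2.1+34.5) = 0.057377.
Unemployed = u* × labor force = 0.057377 × 137.81 ≈ 7.91 million.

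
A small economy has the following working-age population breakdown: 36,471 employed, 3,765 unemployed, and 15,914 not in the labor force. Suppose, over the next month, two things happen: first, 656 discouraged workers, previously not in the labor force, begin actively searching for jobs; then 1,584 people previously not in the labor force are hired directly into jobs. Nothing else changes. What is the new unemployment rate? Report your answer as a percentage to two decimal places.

Initially, labor force = 36,471 + 3,765 = 40,236, so u = 3,765/40,236 = 9.36%.
After the first change, unemployed and labor force both rise by 656 → E = 36,471, U = 4,421, labor force = 40,892.
After the second change, employed and labor force both rise by 1,584; unemployed unchanged → E = 38,055, U = 4,421, labor force = 42,476.
New unemployment rate = 4,421 / 42,476 = 10.41%.

New unemployment rate ≈ 10.41%.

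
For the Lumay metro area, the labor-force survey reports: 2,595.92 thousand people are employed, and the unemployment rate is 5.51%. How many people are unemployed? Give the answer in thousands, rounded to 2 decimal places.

Let U be the number unemployed. The labor force is E + U, and U/(E+U) = 0.0551.
So U = 0.0551 × 2,595.92 / (1 − 0.0551) = 143.0352 / 0.9449 ≈ 151.38 thousand.

About 151.38 thousand are unemployed.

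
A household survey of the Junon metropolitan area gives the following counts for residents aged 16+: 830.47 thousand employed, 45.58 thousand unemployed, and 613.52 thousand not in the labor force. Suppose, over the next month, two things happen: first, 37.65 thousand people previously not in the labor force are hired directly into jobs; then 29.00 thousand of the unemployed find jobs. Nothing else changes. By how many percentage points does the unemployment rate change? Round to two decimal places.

The unemployment rate changes by −3.39 percentage points.

Initially, labor force = 830.47 + 45.58 = 876.05 thousand, so u = 45.58/876.05 = 5.20%.
After the first change, employed and labor force both rise by 37.65; unemployed unchanged → E = 868.12, U = 45.58, labor force = 913.70 thousand.
After the second change, unemployed falls and employed rises by 29.00; labor force unchanged → E = 897.12, U = 16.58, labor force = 913.70 thousand.
New unemployment rate = 16.58 / 913.70 = 1.81%.
Change = 1.81% − 5.20% = −3.39 percentage points.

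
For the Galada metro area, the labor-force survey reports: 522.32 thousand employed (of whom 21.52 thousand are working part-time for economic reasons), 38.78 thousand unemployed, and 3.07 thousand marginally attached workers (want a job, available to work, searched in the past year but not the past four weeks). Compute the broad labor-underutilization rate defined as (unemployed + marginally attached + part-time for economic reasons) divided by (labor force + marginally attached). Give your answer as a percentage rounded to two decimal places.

Broad underutilization rate ≈ 11.23%.

Labor force = 522.32 + 38.78 = 561.10 thousand.
Numerator = 38.78 + 3.07 + 21.52 = 63.37 thousand.
Denominator = 561.10 + 3.07 = 564.17 thousand.
Broad rate = 63.37 / 564.17 = 11.23%.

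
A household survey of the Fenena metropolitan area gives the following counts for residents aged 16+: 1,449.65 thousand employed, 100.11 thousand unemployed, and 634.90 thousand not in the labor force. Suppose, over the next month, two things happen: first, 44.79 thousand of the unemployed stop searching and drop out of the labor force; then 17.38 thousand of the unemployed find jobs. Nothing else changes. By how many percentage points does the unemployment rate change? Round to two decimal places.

Initially, labor force = 1,449.65 + 100.11 = 1,549.76 thousand, so u = 100.11/1,549.76 = 6.46%.
After the first change, unemployed and labor force both fall by 44.79 → E = 1,449.65, U = 55.32, labor force = 1,504.97 thousand.
After the second change, unemployed falls and employed rises by 17.38; labor force unchanged → E = 1,467.03, U = 37.94, labor force = 1,504.97 thousand.
New unemployment rate = 37.94 / 1,504.97 = 2.52%.
Change = 2.52% − 6.46% = −3.94 percentage points.

The unemployment rate changes by −3.94 percentage points.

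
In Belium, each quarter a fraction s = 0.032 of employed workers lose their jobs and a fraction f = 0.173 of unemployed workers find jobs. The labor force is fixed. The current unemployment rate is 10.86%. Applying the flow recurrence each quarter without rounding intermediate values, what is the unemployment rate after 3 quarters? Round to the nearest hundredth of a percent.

Unemployment rate after three quarters ≈ 13.22%.

With a fixed labor force, u_{t+1} = u_t + s·(1−u_t) − f·u_t = u_t·(1−s−f) + s.
Here 1−s−f = 0.795 and s = 0.032.
u_1 = 0.108600 × 0.795 + 0.032 = 0.118337.
u_2 = 0.118337 × 0.795 + 0.032 = 0.126078.
u_3 = 0.126078 × 0.795 + 0.032 = 0.132232.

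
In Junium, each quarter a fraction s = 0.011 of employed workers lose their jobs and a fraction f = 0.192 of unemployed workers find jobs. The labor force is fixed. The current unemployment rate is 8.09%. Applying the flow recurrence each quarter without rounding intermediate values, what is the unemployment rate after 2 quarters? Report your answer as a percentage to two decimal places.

Unemployment rate after two quarters ≈ 7.12%.

With a fixed labor force, u_{t+1} = u_t + s·(1−u_t) − f·u_t = u_t·(1−s−f) + s.
Here 1−s−f = 0.797 and s = 0.011.
u_1 = 0.080900 × 0.797 + 0.011 = 0.075477.
u_2 = 0.075477 × 0.797 + 0.011 = 0.071155.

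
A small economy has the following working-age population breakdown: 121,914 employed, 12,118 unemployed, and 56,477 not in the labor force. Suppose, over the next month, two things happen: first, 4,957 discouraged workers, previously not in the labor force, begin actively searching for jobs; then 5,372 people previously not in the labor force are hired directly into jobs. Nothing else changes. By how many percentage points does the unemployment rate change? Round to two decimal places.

The unemployment rate changes by +2.79 percentage points.

Initially, labor force = 121,914 + 12,118 = 134,032, so u = 12,118/134,032 = 9.04%.
After the first change, unemployed and labor force both rise by 4,957 → E = 121,914, U = 17,075, labor force = 138,989.
After the second change, employed and labor force both rise by 5,372; unemployed unchanged → E = 127,286, U = 17,075, labor force = 144,361.
New unemployment rate = 17,075 / 144,361 = 11.83%.
Change = 11.83% − 9.04% = +2.79 percentage points.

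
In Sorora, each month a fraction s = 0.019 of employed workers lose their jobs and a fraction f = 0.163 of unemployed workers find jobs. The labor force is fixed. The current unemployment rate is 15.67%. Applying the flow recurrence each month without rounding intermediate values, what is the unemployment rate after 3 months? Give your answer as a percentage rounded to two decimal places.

With a fixed labor force, u_{t+1} = u_t + s·(1−u_t) − f·u_t = u_t·(1−s−f) + s.
Here 1−s−f = 0.818 and s = 0.019.
u_1 = 0.156700 × 0.818 + 0.019 = 0.147181.
u_2 = 0.147181 × 0.818 + 0.019 = 0.139394.
u_3 = 0.139394 × 0.818 + 0.019 = 0.133024.

Unemployment rate after three months ≈ 13.30%.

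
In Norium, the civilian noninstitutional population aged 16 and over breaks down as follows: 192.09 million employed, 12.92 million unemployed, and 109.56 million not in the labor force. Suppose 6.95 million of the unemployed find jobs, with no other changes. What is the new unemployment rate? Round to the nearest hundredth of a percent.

New unemployment rate ≈ 2.91%.

Initially, labor force = 192.09 + 12.92 = 205.01 million, so u = 12.92/205.01 = 6.30%.
After the change, unemployed falls and employed rises by 6.95; labor force unchanged → E = 199.04, U = 5.97, labor force = 205.01 million.
New unemployment rate = 5.97 / 205.01 = 2.91%.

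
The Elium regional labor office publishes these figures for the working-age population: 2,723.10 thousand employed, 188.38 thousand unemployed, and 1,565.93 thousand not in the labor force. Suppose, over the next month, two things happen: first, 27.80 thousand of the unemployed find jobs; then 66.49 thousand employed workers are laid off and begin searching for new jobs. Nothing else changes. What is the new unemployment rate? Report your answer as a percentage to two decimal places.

Initially, labor force = 2,723.10 + 188.38 = 2,911.48 thousand, so u = 188.38/2,911.48 = 6.47%.
After the first change, unemployed falls and employed rises by 27.80; labor force unchanged → E = 2,750.90, U = 160.58, labor force = 2,911.48 thousand.
After the second change, employed falls and unemployed rises by 66.49; labor force unchanged → E = 2,684.41, U = 227.07, labor force = 2,911.48 thousand.
New unemployment rate = 227.07 / 2,911.48 = 7.80%.

New unemployment rate ≈ 7.80%.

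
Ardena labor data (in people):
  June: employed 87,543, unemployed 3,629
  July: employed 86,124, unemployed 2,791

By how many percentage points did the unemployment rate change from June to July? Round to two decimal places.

The unemployment rate changed by −0.84 percentage points.

June: labor force = 87,543 + 3,629 = 91,172; u = 3,629/91,172 = 3.98%.
July: labor force = 86,124 + 2,791 = 88,915; u = 2,791/88,915 = 3.14%.
Change = 3.14% − 3.98% = −0.84 pp.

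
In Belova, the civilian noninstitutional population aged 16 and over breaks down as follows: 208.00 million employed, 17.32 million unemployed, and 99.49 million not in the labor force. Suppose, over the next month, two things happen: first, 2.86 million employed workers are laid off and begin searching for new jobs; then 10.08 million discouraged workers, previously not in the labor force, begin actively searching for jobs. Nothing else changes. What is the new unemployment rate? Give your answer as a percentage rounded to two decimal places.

New unemployment rate ≈ 12.85%.

Initially, labor force = 208.00 + 17.32 = 225.32 million, so u = 17.32/225.32 = 7.69%.
After the first change, employed falls and unemployed rises by 2.86; labor force unchanged → E = 205.14, U = 20.18, labor force = 225.32 million.
After the second change, unemployed and labor force both rise by 10.08 → E = 205.14, U = 30.26, labor force = 235.40 million.
New unemployment rate = 30.26 / 235.40 = 12.85%.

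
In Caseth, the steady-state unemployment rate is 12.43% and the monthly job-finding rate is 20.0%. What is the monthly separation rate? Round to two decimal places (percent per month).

Separation rate ≈ 2.84% per month.

From u* = s/(s+f): s = u·f/(1−u).
s = 0.1243 × 20.0 / (1 − 0.1243) = 2.4860 / 0.8757 ≈ 2.84% per month.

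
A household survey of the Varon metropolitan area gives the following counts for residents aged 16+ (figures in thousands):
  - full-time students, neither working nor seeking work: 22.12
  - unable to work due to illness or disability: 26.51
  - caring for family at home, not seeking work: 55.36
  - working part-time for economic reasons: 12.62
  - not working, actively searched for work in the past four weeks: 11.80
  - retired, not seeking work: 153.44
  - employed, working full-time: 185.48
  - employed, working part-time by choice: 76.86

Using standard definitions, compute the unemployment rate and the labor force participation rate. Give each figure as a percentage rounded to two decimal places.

Unemployment rate ≈ 4.11%; labor force participation rate ≈ 52.69%.

Employed = 12.62 + 185.48 + 76.86 = 274.96 thousand (anyone who worked, including part-time for economic reasons, counts as employed).
Unemployed = 11.80 thousand.
Labor force = 274.96 + 11.80 = 286.76 thousand.
Not in labor force = 22.12 + 26.51 + 55.36 + 153.44 = 257.43 thousand (those not working and not actively searching are outside the labor force).
Civilian working-age population = 286.76 + 257.43 = 544.19 thousand.
Unemployment rate = 11.80 / 286.76 = 4.11%.
Labor force participation rate = 286.76 / 544.19 = 52.69%.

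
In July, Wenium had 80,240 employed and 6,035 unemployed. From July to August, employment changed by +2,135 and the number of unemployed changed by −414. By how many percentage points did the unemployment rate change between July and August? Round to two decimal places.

July: labor force = 80,240 + 6,035 = 86,275; u = 6,035/86,275 = 7.00%.
August: labor force = 82,375 + 5,621 = 87,996; u = 5,621/87,996 = 6.39%.
Change = 6.39% − 7.00% = −0.61 pp.

The unemployment rate changed by −0.61 percentage points.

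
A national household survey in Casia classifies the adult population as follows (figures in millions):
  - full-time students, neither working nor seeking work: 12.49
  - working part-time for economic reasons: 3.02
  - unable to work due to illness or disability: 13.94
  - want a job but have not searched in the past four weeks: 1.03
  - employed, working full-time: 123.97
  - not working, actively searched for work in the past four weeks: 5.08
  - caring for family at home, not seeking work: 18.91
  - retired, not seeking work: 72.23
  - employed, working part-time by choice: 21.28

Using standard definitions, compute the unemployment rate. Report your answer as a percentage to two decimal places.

Unemployment rate ≈ 3.31%.

Employed = 3.02 + 123.97 + 21.28 = 148.27 million (anyone who worked, including part-time for economic reasons, counts as employed).
Unemployed = 5.08 million.
Labor force = 148.27 + 5.08 = 153.35 million.
Unemployment rate = 5.08 / 153.35 = 3.31%.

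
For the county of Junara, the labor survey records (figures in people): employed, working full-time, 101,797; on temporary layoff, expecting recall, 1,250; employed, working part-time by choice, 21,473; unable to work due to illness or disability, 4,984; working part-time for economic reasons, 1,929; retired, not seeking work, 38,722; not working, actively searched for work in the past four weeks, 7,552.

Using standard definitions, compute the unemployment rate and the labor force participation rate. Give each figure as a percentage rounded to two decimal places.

Employed = 101,797 + 21,473 + 1,929 = 125,199 (anyone who worked, including part-time for economic reasons, counts as employed).
Unemployed = 1,250 + 7,552 = 8,802 (jobless and actively searching, or on temporary layoff).
Labor force = 125,199 + 8,802 = 134,001.
Not in labor force = 4,984 + 38,722 = 43,706 (those not working and not actively searching are outside the labor force).
Civilian working-age population = 134,001 + 43,706 = 177,707.
Unemployment rate = 8,802 / 134,001 = 6.57%.
Labor force participation rate = 134,001 / 177,707 = 75.41%.

Unemployment rate ≈ 6.57%; labor force participation rate ≈ 75.41%.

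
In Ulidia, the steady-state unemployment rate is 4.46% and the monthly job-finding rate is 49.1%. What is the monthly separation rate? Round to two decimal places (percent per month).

From u* = s/(s+f): s = u·f/(1−u).
s = 0.0446 × 49.1 / (1 − 0.0446) = 2.1899 / 0.9554 ≈ 2.29% per month.

Separation rate ≈ 2.29% per month.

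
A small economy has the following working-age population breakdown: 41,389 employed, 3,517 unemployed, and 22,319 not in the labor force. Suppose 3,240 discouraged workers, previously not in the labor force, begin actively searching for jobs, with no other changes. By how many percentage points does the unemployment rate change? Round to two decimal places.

Initially, labor force = 41,389 + 3,517 = 44,906, so u = 3,517/44,906 = 7.83%.
After the change, unemployed and labor force both rise by 3,240 → E = 41,389, U = 6,757, labor force = 48,146.
New unemployment rate = 6,757 / 48,146 = 14.03%.
Change = 14.03% − 7.83% = +6.20 percentage points.

The unemployment rate changes by +6.20 percentage points.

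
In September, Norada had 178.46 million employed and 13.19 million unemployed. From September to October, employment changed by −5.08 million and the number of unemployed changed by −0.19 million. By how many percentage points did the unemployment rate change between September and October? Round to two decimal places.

The unemployment rate changed by +0.09 percentage points.

September: labor force = 178.46 + 13.19 = 191.65; u = 13.19/191.65 = 6.88%.
October: labor force = 173.38 + 13.00 = 186.38; u = 13.00/186.38 = 6.97%.
Change = 6.97% − 6.88% = +0.09 pp.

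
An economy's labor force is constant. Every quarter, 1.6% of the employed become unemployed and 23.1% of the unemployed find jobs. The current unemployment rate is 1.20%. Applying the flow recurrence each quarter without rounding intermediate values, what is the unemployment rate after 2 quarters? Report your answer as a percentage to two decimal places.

With a fixed labor force, u_{t+1} = u_t + s·(1−u_t) − f·u_t = u_t·(1−s−f) + s.
Here 1−s−f = 0.753 and s = 0.016.
u_1 = 0.012000 × 0.753 + 0.016 = 0.025036.
u_2 = 0.025036 × 0.753 + 0.016 = 0.034852.

Unemployment rate after two quarters ≈ 3.49%.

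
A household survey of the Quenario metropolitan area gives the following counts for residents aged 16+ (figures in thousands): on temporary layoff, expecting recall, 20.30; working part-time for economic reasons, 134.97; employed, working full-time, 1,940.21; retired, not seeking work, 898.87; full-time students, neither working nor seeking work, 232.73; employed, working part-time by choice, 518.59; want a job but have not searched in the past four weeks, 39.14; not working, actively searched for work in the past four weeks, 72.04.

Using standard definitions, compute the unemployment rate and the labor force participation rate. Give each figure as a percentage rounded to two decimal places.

Unemployment rate ≈ 3.44%; labor force participation rate ≈ 69.65%.

Employed = 134.97 + 1,940.21 + 518.59 = 2,593.77 thousand (anyone who worked, including part-time for economic reasons, counts as employed).
Unemployed = 20.30 + 72.04 = 92.34 thousand (jobless and actively searching, or on temporary layoff).
Labor force = 2,593.77 + 92.34 = 2,686.11 thousand.
Not in labor force = 898.87 + 232.73 + 39.14 = 1,170.74 thousand (those not working and not actively searching are outside the labor force — including those who want a job but have given up searching).
Civilian working-age population = 2,686.11 + 1,170.74 = 3,856.85 thousand.
Unemployment rate = 92.34 / 2,686.11 = 3.44%.
Labor force participation rate = 2,686.11 / 3,856.85 = 69.65%.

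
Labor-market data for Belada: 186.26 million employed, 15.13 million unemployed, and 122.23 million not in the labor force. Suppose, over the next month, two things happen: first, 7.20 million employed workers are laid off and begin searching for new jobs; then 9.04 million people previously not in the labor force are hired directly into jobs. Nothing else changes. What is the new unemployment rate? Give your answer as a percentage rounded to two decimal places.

Initially, labor force = 186.26 + 15.13 = 201.39 million, so u = 15.13/201.39 = 7.51%.
After the first change, employed falls and unemployed rises by 7.20; labor force unchanged → E = 179.06, U = 22.33, labor force = 201.39 million.
After the second change, employed and labor force both rise by 9.04; unemployed unchanged → E = 188.10, U = 22.33, labor force = 210.43 million.
New unemployment rate = 22.33 / 210.43 = 10.61%.

New unemployment rate ≈ 10.61%.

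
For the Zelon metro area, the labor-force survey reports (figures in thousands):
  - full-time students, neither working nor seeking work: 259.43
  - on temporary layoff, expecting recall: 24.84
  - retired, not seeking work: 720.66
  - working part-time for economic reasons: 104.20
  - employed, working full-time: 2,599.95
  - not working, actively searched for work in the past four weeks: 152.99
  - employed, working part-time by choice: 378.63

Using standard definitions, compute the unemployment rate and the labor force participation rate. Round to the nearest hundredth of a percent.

Unemployment rate ≈ 5.45%; labor force participation rate ≈ 76.89%.

Employed = 104.20 + 2,599.95 + 378.63 = 3,082.78 thousand (anyone who worked, including part-time for economic reasons, counts as employed).
Unemployed = 24.84 + 152.99 = 177.83 thousand (jobless and actively searching, or on temporary layoff).
Labor force = 3,082.78 + 177.83 = 3,260.61 thousand.
Not in labor force = 259.43 + 720.66 = 980.09 thousand (those not working and not actively searching are outside the labor force).
Civilian working-age population = 3,260.61 + 980.09 = 4,240.70 thousand.
Unemployment rate = 177.83 / 3,260.61 = 5.45%.
Labor force participation rate = 3,260.61 / 4,240.70 = 76.89%.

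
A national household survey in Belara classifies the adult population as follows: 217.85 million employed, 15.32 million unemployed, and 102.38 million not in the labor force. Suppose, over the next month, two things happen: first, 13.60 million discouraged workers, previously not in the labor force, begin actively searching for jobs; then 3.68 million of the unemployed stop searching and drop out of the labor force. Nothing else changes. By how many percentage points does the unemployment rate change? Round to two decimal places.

The unemployment rate changes by +3.81 percentage points.

Initially, labor force = 217.85 + 15.32 = 233.17 million, so u = 15.32/233.17 = 6.57%.
After the first change, unemployed and labor force both rise by 13.60 → E = 217.85, U = 28.92, labor force = 246.77 million.
After the second change, unemployed and labor force both fall by 3.68 → E = 217.85, U = 25.24, labor force = 243.09 million.
New unemployment rate = 25.24 / 243.09 = 10.38%.
Change = 10.38% − 6.57% = +3.81 percentage points.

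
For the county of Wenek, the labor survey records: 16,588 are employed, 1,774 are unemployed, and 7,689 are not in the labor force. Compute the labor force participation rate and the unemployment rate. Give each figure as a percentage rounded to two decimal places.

Labor force participation rate ≈ 70.48%; unemployment rate ≈ 9.66%.

Labor force = employed + unemployed = 16,588 + 1,774 = 18,362.
Working-age population = 18,362 + 7,689 = 26,051.
Unemployment rate = 1,774 / 18,362 = 9.66%.
Labor force participation rate = 18,362 / 26,051 = 70.48%.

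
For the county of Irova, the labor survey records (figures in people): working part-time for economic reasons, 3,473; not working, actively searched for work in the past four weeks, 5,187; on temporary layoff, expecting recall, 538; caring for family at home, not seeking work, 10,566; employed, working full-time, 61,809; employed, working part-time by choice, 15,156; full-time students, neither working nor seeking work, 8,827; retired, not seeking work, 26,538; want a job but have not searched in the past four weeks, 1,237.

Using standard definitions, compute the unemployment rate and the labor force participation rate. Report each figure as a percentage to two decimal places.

Unemployment rate ≈ 6.64%; labor force participation rate ≈ 64.62%.

Employed = 3,473 + 61,809 + 15,156 = 80,438 (anyone who worked, including part-time for economic reasons, counts as employed).
Unemployed = 5,187 + 538 = 5,725 (jobless and actively searching, or on temporary layoff).
Labor force = 80,438 + 5,725 = 86,163.
Not in labor force = 10,566 + 8,827 + 26,538 + 1,237 = 47,168 (those not working and not actively searching are outside the labor force — including those who want a job but have given up searching).
Civilian working-age population = 86,163 + 47,168 = 133,331.
Unemployment rate = 5,725 / 86,163 = 6.64%.
Labor force participation rate = 86,163 / 133,331 = 64.62%.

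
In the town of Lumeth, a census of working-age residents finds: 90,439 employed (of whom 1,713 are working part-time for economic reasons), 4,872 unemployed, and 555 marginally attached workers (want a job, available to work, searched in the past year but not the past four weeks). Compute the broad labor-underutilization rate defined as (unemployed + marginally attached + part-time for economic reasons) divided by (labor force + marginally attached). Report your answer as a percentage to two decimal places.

Labor force = 90,439 + 4,872 = 95,311.
Numerator = 4,872 + 555 + 1,713 = 7,140.
Denominator = 95,311 + 555 = 95,866.
Broad rate = 7,140 / 95,866 = 7.45%.

Broad underutilization rate ≈ 7.45%.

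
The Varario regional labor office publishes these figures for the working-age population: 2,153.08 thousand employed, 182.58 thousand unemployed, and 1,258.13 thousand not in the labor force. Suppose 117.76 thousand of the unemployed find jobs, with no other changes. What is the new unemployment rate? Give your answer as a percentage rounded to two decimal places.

Initially, labor force = 2,153.08 + 182.58 = 2,335.66 thousand, so u = 182.58/2,335.66 = 7.82%.
After the change, unemployed falls and employed rises by 117.76; labor force unchanged → E = 2,270.84, U = 64.82, labor force = 2,335.66 thousand.
New unemployment rate = 64.82 / 2,335.66 = 2.78%.

New unemployment rate ≈ 2.78%.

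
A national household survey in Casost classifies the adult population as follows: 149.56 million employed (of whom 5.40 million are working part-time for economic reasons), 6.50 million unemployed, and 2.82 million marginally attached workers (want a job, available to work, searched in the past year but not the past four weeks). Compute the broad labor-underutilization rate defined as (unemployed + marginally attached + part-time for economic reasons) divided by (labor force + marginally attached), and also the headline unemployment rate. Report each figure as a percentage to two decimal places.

Broad underutilization rate ≈ 9.26%; headline unemployment rate ≈ 4.17%.

Labor force = 149.56 + 6.50 = 156.06 million.
Numerator = 6.50 + 2.82 + 5.40 = 14.72 million.
Denominator = 156.06 + 2.82 = 158.88 million.
Broad rate = 14.72 / 158.88 = 9.26%.
Headline unemployment rate = 6.50 / 156.06 = 4.17%.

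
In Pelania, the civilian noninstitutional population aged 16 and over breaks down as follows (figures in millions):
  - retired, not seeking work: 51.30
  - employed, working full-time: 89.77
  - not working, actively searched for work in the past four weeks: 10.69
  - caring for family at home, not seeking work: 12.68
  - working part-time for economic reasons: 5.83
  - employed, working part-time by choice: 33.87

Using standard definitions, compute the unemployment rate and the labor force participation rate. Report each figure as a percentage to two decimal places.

Unemployment rate ≈ 7.63%; labor force participation rate ≈ 68.66%.

Employed = 89.77 + 5.83 + 33.87 = 129.47 million (anyone who worked, including part-time for economic reasons, counts as employed).
Unemployed = 10.69 million.
Labor force = 129.47 + 10.69 = 140.16 million.
Not in labor force = 51.30 + 12.68 = 63.98 million (those not working and not actively searching are outside the labor force).
Civilian working-age population = 140.16 + 63.98 = 204.14 million.
Unemployment rate = 10.69 / 140.16 = 7.63%.
Labor force participation rate = 140.16 / 204.14 = 68.66%.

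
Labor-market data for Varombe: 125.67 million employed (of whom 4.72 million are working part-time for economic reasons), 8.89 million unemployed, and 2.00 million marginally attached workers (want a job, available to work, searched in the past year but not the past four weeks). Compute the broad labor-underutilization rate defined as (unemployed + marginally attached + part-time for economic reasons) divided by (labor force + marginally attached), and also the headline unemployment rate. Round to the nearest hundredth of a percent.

Labor force = 125.67 + 8.89 = 134.56 million.
Numerator = 8.89 + 2.00 + 4.72 = 15.61 million.
Denominator = 134.56 + 2.00 = 136.56 million.
Broad rate = 15.61 / 136.56 = 11.43%.
Headline unemployment rate = 8.89 / 134.56 = 6.61%.

Broad underutilization rate ≈ 11.43%; headline unemployment rate ≈ 6.61%.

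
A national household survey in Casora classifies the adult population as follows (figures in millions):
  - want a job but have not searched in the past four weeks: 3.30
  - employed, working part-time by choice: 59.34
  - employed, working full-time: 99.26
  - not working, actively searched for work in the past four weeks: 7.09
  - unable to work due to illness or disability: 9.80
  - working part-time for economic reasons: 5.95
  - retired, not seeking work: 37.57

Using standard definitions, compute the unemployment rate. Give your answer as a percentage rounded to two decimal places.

Unemployment rate ≈ 4.13%.

Employed = 59.34 + 99.26 + 5.95 = 164.55 million (anyone who worked, including part-time for economic reasons, counts as employed).
Unemployed = 7.09 million.
Labor force = 164.55 + 7.09 = 171.64 million.
Unemployment rate = 7.09 / 171.64 = 4.13%.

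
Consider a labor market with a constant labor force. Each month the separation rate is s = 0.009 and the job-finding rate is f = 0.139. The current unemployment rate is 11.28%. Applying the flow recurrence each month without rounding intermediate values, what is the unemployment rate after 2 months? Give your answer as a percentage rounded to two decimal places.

With a fixed labor force, u_{t+1} = u_t + s·(1−u_t) − f·u_t = u_t·(1−s−f) + s.
Here 1−s−f = 0.852 and s = 0.009.
u_1 = 0.112800 × 0.852 + 0.009 = 0.105106.
u_2 = 0.105106 × 0.852 + 0.009 = 0.098550.

Unemployment rate after two months ≈ 9.85%.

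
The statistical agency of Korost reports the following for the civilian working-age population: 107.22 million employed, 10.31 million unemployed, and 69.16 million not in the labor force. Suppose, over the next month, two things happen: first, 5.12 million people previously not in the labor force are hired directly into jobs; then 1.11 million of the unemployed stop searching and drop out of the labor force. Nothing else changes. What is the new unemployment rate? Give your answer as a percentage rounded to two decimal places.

Initially, labor force = 107.22 + 10.31 = 117.53 million, so u = 10.31/117.53 = 8.77%.
After the first change, employed and labor force both rise by 5.12; unemployed unchanged → E = 112.34, U = 10.31, labor force = 122.65 million.
After the second change, unemployed and labor force both fall by 1.11 → E = 112.34, U = 9.20, labor force = 121.54 million.
New unemployment rate = 9.20 / 121.54 = 7.57%.

New unemployment rate ≈ 7.57%.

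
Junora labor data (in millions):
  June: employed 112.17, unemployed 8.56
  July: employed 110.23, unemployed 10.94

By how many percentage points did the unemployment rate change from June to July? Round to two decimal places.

June: labor force = 112.17 + 8.56 = 120.73; u = 8.56/120.73 = 7.09%.
July: labor force = 110.23 + 10.94 = 121.17; u = 10.94/121.17 = 9.03%.
Change = 9.03% − 7.09% = +1.94 pp.

The unemployment rate changed by +1.94 percentage points.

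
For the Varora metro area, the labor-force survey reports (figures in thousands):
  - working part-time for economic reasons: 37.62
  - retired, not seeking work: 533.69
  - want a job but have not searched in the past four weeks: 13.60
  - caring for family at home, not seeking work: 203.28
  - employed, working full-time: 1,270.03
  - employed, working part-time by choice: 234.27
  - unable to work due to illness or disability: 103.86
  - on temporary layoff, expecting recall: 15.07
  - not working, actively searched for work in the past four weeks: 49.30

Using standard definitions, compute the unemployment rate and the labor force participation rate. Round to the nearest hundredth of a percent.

Unemployment rate ≈ 4.01%; labor force participation rate ≈ 65.28%.

Employed = 37.62 + 1,270.03 + 234.27 = 1,541.92 thousand (anyone who worked, including part-time for economic reasons, counts as employed).
Unemployed = 15.07 + 49.30 = 64.37 thousand (jobless and actively searching, or on temporary layoff).
Labor force = 1,541.92 + 64.37 = 1,606.29 thousand.
Not in labor force = 533.69 + 13.60 + 203.28 + 103.86 = 854.43 thousand (those not working and not actively searching are outside the labor force — including those who want a job but have given up searching).
Civilian working-age population = 1,606.29 + 854.43 = 2,460.72 thousand.
Unemployment rate = 64.37 / 1,606.29 = 4.01%.
Labor force participation rate = 1,606.29 / 2,460.72 = 65.28%.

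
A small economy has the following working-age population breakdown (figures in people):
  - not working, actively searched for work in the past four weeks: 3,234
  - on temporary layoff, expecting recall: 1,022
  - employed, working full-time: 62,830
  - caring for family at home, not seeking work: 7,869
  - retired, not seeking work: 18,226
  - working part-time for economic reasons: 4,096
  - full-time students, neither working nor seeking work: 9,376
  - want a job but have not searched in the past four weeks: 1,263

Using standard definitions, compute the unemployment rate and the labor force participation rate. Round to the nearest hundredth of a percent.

Unemployment rate ≈ 5.98%; labor force participation rate ≈ 65.96%.

Employed = 62,830 + 4,096 = 66,926 (anyone who worked, including part-time for economic reasons, counts as employed).
Unemployed = 3,234 + 1,022 = 4,256 (jobless and actively searching, or on temporary layoff).
Labor force = 66,926 + 4,256 = 71,182.
Not in labor force = 7,869 + 18,226 + 9,376 + 1,263 = 36,734 (those not working and not actively searching are outside the labor force — including those who want a job but have given up searching).
Civilian working-age population = 71,182 + 36,734 = 107,916.
Unemployment rate = 4,256 / 71,182 = 5.98%.
Labor force participation rate = 71,182 / 107,916 = 65.96%.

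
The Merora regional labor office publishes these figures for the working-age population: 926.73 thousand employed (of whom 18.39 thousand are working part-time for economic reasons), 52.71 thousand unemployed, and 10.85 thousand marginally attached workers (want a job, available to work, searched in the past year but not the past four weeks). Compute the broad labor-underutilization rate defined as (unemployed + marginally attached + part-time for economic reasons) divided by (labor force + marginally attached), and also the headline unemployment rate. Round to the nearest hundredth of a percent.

Broad underutilization rate ≈ 8.28%; headline unemployment rate ≈ 5.38%.

Labor force = 926.73 + 52.71 = 979.44 thousand.
Numerator = 52.71 + 10.85 + 18.39 = 81.95 thousand.
Denominator = 979.44 + 10.85 = 990.29 thousand.
Broad rate = 81.95 / 990.29 = 8.28%.
Headline unemployment rate = 52.71 / 979.44 = 5.38%.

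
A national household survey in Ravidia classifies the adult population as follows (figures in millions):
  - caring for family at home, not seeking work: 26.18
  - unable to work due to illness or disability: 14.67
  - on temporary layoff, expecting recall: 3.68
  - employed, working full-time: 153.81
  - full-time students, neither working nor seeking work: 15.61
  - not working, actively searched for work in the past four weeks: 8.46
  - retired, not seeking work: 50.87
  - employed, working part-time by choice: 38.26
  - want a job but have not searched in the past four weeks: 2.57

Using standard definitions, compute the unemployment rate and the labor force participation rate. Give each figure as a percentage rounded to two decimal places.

Employed = 153.81 + 38.26 = 192.07 million.
Unemployed = 3.68 + 8.46 = 12.14 million (jobless and actively searching, or on temporary layoff).
Labor force = 192.07 + 12.14 = 204.21 million.
Not in labor force = 26.18 + 14.67 + 15.61 + 50.87 + 2.57 = 109.90 million (those not working and not actively searching are outside the labor force — including those who want a job but have given up searching).
Civilian working-age population = 204.21 + 109.90 = 314.11 million.
Unemployment rate = 12.14 / 204.21 = 5.94%.
Labor force participation rate = 204.21 / 314.11 = 65.01%.

Unemployment rate ≈ 5.94%; labor force participation rate ≈ 65.01%.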